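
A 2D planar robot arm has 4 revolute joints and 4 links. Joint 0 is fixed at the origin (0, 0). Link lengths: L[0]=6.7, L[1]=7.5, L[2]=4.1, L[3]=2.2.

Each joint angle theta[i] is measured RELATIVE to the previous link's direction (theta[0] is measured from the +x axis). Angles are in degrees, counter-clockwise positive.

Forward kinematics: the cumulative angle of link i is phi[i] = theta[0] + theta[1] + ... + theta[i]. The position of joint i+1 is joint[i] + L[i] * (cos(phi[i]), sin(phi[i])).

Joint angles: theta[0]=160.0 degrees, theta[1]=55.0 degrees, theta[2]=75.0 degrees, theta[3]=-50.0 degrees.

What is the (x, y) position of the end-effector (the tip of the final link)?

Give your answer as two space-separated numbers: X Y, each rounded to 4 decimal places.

joint[0] = (0.0000, 0.0000)  (base)
link 0: phi[0] = 160 = 160 deg
  cos(160 deg) = -0.9397, sin(160 deg) = 0.3420
  joint[1] = (0.0000, 0.0000) + 6.7 * (-0.9397, 0.3420) = (0.0000 + -6.2959, 0.0000 + 2.2915) = (-6.2959, 2.2915)
link 1: phi[1] = 160 + 55 = 215 deg
  cos(215 deg) = -0.8192, sin(215 deg) = -0.5736
  joint[2] = (-6.2959, 2.2915) + 7.5 * (-0.8192, -0.5736) = (-6.2959 + -6.1436, 2.2915 + -4.3018) = (-12.4396, -2.0103)
link 2: phi[2] = 160 + 55 + 75 = 290 deg
  cos(290 deg) = 0.3420, sin(290 deg) = -0.9397
  joint[3] = (-12.4396, -2.0103) + 4.1 * (0.3420, -0.9397) = (-12.4396 + 1.4023, -2.0103 + -3.8527) = (-11.0373, -5.8630)
link 3: phi[3] = 160 + 55 + 75 + -50 = 240 deg
  cos(240 deg) = -0.5000, sin(240 deg) = -0.8660
  joint[4] = (-11.0373, -5.8630) + 2.2 * (-0.5000, -0.8660) = (-11.0373 + -1.1000, -5.8630 + -1.9053) = (-12.1373, -7.7683)
End effector: (-12.1373, -7.7683)

Answer: -12.1373 -7.7683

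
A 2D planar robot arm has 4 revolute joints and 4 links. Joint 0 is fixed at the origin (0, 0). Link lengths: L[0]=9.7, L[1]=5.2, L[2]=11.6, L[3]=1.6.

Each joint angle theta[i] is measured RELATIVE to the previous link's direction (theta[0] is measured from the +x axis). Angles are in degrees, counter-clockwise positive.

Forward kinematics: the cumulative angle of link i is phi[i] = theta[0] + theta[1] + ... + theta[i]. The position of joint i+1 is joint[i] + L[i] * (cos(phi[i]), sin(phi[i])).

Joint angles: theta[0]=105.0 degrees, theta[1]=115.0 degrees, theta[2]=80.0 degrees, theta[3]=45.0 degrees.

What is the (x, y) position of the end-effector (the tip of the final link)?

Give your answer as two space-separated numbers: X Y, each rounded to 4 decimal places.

Answer: 0.8515 -4.4330

Derivation:
joint[0] = (0.0000, 0.0000)  (base)
link 0: phi[0] = 105 = 105 deg
  cos(105 deg) = -0.2588, sin(105 deg) = 0.9659
  joint[1] = (0.0000, 0.0000) + 9.7 * (-0.2588, 0.9659) = (0.0000 + -2.5105, 0.0000 + 9.3695) = (-2.5105, 9.3695)
link 1: phi[1] = 105 + 115 = 220 deg
  cos(220 deg) = -0.7660, sin(220 deg) = -0.6428
  joint[2] = (-2.5105, 9.3695) + 5.2 * (-0.7660, -0.6428) = (-2.5105 + -3.9834, 9.3695 + -3.3425) = (-6.4940, 6.0270)
link 2: phi[2] = 105 + 115 + 80 = 300 deg
  cos(300 deg) = 0.5000, sin(300 deg) = -0.8660
  joint[3] = (-6.4940, 6.0270) + 11.6 * (0.5000, -0.8660) = (-6.4940 + 5.8000, 6.0270 + -10.0459) = (-0.6940, -4.0189)
link 3: phi[3] = 105 + 115 + 80 + 45 = 345 deg
  cos(345 deg) = 0.9659, sin(345 deg) = -0.2588
  joint[4] = (-0.6940, -4.0189) + 1.6 * (0.9659, -0.2588) = (-0.6940 + 1.5455, -4.0189 + -0.4141) = (0.8515, -4.4330)
End effector: (0.8515, -4.4330)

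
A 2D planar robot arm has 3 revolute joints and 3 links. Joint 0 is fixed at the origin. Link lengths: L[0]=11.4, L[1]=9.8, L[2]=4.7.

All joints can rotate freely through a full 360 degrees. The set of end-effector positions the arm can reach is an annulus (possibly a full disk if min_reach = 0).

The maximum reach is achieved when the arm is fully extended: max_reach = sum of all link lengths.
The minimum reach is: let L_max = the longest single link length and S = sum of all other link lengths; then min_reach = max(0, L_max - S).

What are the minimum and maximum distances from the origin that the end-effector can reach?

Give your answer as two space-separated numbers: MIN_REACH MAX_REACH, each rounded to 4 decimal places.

Link lengths: [11.4, 9.8, 4.7]
max_reach = 11.4 + 9.8 + 4.7 = 25.9
L_max = max([11.4, 9.8, 4.7]) = 11.4
S (sum of others) = 25.9 - 11.4 = 14.5
min_reach = max(0, 11.4 - 14.5) = max(0, -3.1) = 0

Answer: 0.0000 25.9000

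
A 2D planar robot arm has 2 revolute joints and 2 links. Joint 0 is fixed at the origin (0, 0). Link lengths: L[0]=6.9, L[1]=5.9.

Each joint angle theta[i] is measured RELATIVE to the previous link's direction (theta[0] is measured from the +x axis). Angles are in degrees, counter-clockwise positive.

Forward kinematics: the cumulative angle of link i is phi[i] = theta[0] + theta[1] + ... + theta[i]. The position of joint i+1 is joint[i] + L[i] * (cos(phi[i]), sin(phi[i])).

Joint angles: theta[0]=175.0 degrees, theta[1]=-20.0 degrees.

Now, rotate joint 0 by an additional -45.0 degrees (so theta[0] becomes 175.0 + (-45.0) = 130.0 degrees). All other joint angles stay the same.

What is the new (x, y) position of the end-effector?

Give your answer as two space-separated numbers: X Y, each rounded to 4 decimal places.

Answer: -6.4532 10.8299

Derivation:
joint[0] = (0.0000, 0.0000)  (base)
link 0: phi[0] = 130 = 130 deg
  cos(130 deg) = -0.6428, sin(130 deg) = 0.7660
  joint[1] = (0.0000, 0.0000) + 6.9 * (-0.6428, 0.7660) = (0.0000 + -4.4352, 0.0000 + 5.2857) = (-4.4352, 5.2857)
link 1: phi[1] = 130 + -20 = 110 deg
  cos(110 deg) = -0.3420, sin(110 deg) = 0.9397
  joint[2] = (-4.4352, 5.2857) + 5.9 * (-0.3420, 0.9397) = (-4.4352 + -2.0179, 5.2857 + 5.5442) = (-6.4532, 10.8299)
End effector: (-6.4532, 10.8299)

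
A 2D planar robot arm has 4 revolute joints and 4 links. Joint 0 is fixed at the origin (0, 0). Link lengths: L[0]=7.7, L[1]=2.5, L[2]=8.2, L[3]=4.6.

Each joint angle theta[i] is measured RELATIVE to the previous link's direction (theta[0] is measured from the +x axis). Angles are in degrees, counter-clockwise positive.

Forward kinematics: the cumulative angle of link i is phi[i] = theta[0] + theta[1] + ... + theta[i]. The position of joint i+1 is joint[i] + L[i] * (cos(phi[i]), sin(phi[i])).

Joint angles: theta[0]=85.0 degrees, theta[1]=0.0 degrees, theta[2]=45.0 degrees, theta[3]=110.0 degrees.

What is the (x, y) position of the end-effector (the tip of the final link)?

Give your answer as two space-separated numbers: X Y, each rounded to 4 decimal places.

Answer: -6.6819 12.4590

Derivation:
joint[0] = (0.0000, 0.0000)  (base)
link 0: phi[0] = 85 = 85 deg
  cos(85 deg) = 0.0872, sin(85 deg) = 0.9962
  joint[1] = (0.0000, 0.0000) + 7.7 * (0.0872, 0.9962) = (0.0000 + 0.6711, 0.0000 + 7.6707) = (0.6711, 7.6707)
link 1: phi[1] = 85 + 0 = 85 deg
  cos(85 deg) = 0.0872, sin(85 deg) = 0.9962
  joint[2] = (0.6711, 7.6707) + 2.5 * (0.0872, 0.9962) = (0.6711 + 0.2179, 7.6707 + 2.4905) = (0.8890, 10.1612)
link 2: phi[2] = 85 + 0 + 45 = 130 deg
  cos(130 deg) = -0.6428, sin(130 deg) = 0.7660
  joint[3] = (0.8890, 10.1612) + 8.2 * (-0.6428, 0.7660) = (0.8890 + -5.2709, 10.1612 + 6.2816) = (-4.3819, 16.4428)
link 3: phi[3] = 85 + 0 + 45 + 110 = 240 deg
  cos(240 deg) = -0.5000, sin(240 deg) = -0.8660
  joint[4] = (-4.3819, 16.4428) + 4.6 * (-0.5000, -0.8660) = (-4.3819 + -2.3000, 16.4428 + -3.9837) = (-6.6819, 12.4590)
End effector: (-6.6819, 12.4590)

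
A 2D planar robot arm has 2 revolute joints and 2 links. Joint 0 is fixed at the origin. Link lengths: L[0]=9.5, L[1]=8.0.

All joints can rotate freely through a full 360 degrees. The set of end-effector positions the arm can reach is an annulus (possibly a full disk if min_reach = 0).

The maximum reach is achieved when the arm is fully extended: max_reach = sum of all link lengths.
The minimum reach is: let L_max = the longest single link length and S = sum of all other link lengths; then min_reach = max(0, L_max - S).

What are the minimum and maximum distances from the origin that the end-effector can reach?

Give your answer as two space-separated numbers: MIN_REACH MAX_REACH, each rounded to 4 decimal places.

Link lengths: [9.5, 8.0]
max_reach = 9.5 + 8 = 17.5
L_max = max([9.5, 8.0]) = 9.5
S (sum of others) = 17.5 - 9.5 = 8
min_reach = max(0, 9.5 - 8) = max(0, 1.5) = 1.5

Answer: 1.5000 17.5000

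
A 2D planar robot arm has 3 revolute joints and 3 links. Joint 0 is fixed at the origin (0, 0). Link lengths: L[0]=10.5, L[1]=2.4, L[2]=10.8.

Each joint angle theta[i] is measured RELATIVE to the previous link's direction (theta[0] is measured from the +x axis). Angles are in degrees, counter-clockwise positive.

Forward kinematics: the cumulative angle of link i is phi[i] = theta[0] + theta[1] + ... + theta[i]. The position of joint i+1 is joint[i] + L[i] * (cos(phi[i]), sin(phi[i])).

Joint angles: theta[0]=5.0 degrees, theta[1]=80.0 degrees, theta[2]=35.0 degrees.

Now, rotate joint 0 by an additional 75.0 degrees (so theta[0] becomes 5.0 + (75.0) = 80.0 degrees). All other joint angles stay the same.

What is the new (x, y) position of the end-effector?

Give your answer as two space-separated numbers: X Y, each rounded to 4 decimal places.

Answer: -10.8640 8.3661

Derivation:
joint[0] = (0.0000, 0.0000)  (base)
link 0: phi[0] = 80 = 80 deg
  cos(80 deg) = 0.1736, sin(80 deg) = 0.9848
  joint[1] = (0.0000, 0.0000) + 10.5 * (0.1736, 0.9848) = (0.0000 + 1.8233, 0.0000 + 10.3405) = (1.8233, 10.3405)
link 1: phi[1] = 80 + 80 = 160 deg
  cos(160 deg) = -0.9397, sin(160 deg) = 0.3420
  joint[2] = (1.8233, 10.3405) + 2.4 * (-0.9397, 0.3420) = (1.8233 + -2.2553, 10.3405 + 0.8208) = (-0.4320, 11.1613)
link 2: phi[2] = 80 + 80 + 35 = 195 deg
  cos(195 deg) = -0.9659, sin(195 deg) = -0.2588
  joint[3] = (-0.4320, 11.1613) + 10.8 * (-0.9659, -0.2588) = (-0.4320 + -10.4320, 11.1613 + -2.7952) = (-10.8640, 8.3661)
End effector: (-10.8640, 8.3661)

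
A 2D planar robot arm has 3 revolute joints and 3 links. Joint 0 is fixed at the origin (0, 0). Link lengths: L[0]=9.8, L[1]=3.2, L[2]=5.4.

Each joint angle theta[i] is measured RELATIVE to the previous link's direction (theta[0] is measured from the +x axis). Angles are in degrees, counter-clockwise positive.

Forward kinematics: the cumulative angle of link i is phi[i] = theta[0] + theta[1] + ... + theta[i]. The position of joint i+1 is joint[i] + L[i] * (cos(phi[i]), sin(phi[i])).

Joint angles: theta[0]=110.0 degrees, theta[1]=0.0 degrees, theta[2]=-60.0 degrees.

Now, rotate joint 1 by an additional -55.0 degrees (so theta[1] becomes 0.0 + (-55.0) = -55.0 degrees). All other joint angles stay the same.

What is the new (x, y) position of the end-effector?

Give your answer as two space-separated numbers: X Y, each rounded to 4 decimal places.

joint[0] = (0.0000, 0.0000)  (base)
link 0: phi[0] = 110 = 110 deg
  cos(110 deg) = -0.3420, sin(110 deg) = 0.9397
  joint[1] = (0.0000, 0.0000) + 9.8 * (-0.3420, 0.9397) = (0.0000 + -3.3518, 0.0000 + 9.2090) = (-3.3518, 9.2090)
link 1: phi[1] = 110 + -55 = 55 deg
  cos(55 deg) = 0.5736, sin(55 deg) = 0.8192
  joint[2] = (-3.3518, 9.2090) + 3.2 * (0.5736, 0.8192) = (-3.3518 + 1.8354, 9.2090 + 2.6213) = (-1.5164, 11.8303)
link 2: phi[2] = 110 + -55 + -60 = -5 deg
  cos(-5 deg) = 0.9962, sin(-5 deg) = -0.0872
  joint[3] = (-1.5164, 11.8303) + 5.4 * (0.9962, -0.0872) = (-1.5164 + 5.3795, 11.8303 + -0.4706) = (3.8631, 11.3596)
End effector: (3.8631, 11.3596)

Answer: 3.8631 11.3596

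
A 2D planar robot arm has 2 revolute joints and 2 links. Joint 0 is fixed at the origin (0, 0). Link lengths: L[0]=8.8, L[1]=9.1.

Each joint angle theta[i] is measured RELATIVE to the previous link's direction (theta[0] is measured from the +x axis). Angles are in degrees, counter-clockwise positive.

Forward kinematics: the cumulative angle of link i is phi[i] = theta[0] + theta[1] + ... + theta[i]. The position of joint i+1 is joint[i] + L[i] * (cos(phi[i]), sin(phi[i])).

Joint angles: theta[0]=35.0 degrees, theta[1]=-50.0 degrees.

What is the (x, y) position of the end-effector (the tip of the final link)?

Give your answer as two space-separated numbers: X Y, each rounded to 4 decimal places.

joint[0] = (0.0000, 0.0000)  (base)
link 0: phi[0] = 35 = 35 deg
  cos(35 deg) = 0.8192, sin(35 deg) = 0.5736
  joint[1] = (0.0000, 0.0000) + 8.8 * (0.8192, 0.5736) = (0.0000 + 7.2085, 0.0000 + 5.0475) = (7.2085, 5.0475)
link 1: phi[1] = 35 + -50 = -15 deg
  cos(-15 deg) = 0.9659, sin(-15 deg) = -0.2588
  joint[2] = (7.2085, 5.0475) + 9.1 * (0.9659, -0.2588) = (7.2085 + 8.7899, 5.0475 + -2.3553) = (15.9985, 2.6922)
End effector: (15.9985, 2.6922)

Answer: 15.9985 2.6922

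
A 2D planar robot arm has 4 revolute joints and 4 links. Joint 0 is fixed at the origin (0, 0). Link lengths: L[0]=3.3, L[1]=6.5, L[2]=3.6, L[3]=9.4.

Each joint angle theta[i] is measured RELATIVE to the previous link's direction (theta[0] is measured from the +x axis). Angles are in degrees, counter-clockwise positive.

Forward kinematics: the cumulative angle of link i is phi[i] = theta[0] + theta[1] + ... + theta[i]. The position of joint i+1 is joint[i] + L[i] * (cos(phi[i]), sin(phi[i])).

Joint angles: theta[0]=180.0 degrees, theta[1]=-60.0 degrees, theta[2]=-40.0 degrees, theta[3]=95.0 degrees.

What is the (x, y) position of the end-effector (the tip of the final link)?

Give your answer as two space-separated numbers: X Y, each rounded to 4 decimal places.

joint[0] = (0.0000, 0.0000)  (base)
link 0: phi[0] = 180 = 180 deg
  cos(180 deg) = -1.0000, sin(180 deg) = 0.0000
  joint[1] = (0.0000, 0.0000) + 3.3 * (-1.0000, 0.0000) = (0.0000 + -3.3000, 0.0000 + 0.0000) = (-3.3000, 0.0000)
link 1: phi[1] = 180 + -60 = 120 deg
  cos(120 deg) = -0.5000, sin(120 deg) = 0.8660
  joint[2] = (-3.3000, 0.0000) + 6.5 * (-0.5000, 0.8660) = (-3.3000 + -3.2500, 0.0000 + 5.6292) = (-6.5500, 5.6292)
link 2: phi[2] = 180 + -60 + -40 = 80 deg
  cos(80 deg) = 0.1736, sin(80 deg) = 0.9848
  joint[3] = (-6.5500, 5.6292) + 3.6 * (0.1736, 0.9848) = (-6.5500 + 0.6251, 5.6292 + 3.5453) = (-5.9249, 9.1745)
link 3: phi[3] = 180 + -60 + -40 + 95 = 175 deg
  cos(175 deg) = -0.9962, sin(175 deg) = 0.0872
  joint[4] = (-5.9249, 9.1745) + 9.4 * (-0.9962, 0.0872) = (-5.9249 + -9.3642, 9.1745 + 0.8193) = (-15.2891, 9.9937)
End effector: (-15.2891, 9.9937)

Answer: -15.2891 9.9937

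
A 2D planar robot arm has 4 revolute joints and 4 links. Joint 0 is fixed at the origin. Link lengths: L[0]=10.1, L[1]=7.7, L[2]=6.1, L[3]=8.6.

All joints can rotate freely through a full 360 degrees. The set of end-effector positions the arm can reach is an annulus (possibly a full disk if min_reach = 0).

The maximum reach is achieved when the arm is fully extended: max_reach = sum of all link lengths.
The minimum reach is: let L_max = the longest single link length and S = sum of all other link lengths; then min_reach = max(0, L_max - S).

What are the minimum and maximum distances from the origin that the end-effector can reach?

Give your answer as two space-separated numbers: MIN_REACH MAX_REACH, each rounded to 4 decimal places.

Link lengths: [10.1, 7.7, 6.1, 8.6]
max_reach = 10.1 + 7.7 + 6.1 + 8.6 = 32.5
L_max = max([10.1, 7.7, 6.1, 8.6]) = 10.1
S (sum of others) = 32.5 - 10.1 = 22.4
min_reach = max(0, 10.1 - 22.4) = max(0, -12.3) = 0

Answer: 0.0000 32.5000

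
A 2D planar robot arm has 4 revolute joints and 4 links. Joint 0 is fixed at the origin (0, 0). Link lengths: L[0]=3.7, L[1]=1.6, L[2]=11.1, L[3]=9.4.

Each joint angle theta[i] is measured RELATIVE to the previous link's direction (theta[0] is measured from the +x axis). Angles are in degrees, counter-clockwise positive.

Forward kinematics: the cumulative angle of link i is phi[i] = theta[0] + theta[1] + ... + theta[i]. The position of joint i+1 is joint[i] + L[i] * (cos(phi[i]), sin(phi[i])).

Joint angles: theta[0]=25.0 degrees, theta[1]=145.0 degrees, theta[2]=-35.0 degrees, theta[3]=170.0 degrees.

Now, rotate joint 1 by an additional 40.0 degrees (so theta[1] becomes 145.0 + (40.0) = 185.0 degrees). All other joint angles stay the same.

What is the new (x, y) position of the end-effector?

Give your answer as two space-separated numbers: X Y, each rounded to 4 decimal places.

Answer: -0.0104 -0.7018

Derivation:
joint[0] = (0.0000, 0.0000)  (base)
link 0: phi[0] = 25 = 25 deg
  cos(25 deg) = 0.9063, sin(25 deg) = 0.4226
  joint[1] = (0.0000, 0.0000) + 3.7 * (0.9063, 0.4226) = (0.0000 + 3.3533, 0.0000 + 1.5637) = (3.3533, 1.5637)
link 1: phi[1] = 25 + 185 = 210 deg
  cos(210 deg) = -0.8660, sin(210 deg) = -0.5000
  joint[2] = (3.3533, 1.5637) + 1.6 * (-0.8660, -0.5000) = (3.3533 + -1.3856, 1.5637 + -0.8000) = (1.9677, 0.7637)
link 2: phi[2] = 25 + 185 + -35 = 175 deg
  cos(175 deg) = -0.9962, sin(175 deg) = 0.0872
  joint[3] = (1.9677, 0.7637) + 11.1 * (-0.9962, 0.0872) = (1.9677 + -11.0578, 0.7637 + 0.9674) = (-9.0901, 1.7311)
link 3: phi[3] = 25 + 185 + -35 + 170 = 345 deg
  cos(345 deg) = 0.9659, sin(345 deg) = -0.2588
  joint[4] = (-9.0901, 1.7311) + 9.4 * (0.9659, -0.2588) = (-9.0901 + 9.0797, 1.7311 + -2.4329) = (-0.0104, -0.7018)
End effector: (-0.0104, -0.7018)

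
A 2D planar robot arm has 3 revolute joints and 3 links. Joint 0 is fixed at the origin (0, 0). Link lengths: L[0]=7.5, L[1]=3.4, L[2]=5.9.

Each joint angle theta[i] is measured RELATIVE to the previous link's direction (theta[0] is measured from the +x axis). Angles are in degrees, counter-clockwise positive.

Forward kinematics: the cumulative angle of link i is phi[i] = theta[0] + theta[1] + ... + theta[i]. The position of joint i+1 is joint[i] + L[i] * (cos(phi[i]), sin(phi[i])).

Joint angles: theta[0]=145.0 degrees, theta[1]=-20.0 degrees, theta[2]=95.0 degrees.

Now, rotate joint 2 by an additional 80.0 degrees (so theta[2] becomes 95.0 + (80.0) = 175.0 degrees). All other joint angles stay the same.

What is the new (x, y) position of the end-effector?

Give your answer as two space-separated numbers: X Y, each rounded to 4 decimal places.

Answer: -5.1438 1.9774

Derivation:
joint[0] = (0.0000, 0.0000)  (base)
link 0: phi[0] = 145 = 145 deg
  cos(145 deg) = -0.8192, sin(145 deg) = 0.5736
  joint[1] = (0.0000, 0.0000) + 7.5 * (-0.8192, 0.5736) = (0.0000 + -6.1436, 0.0000 + 4.3018) = (-6.1436, 4.3018)
link 1: phi[1] = 145 + -20 = 125 deg
  cos(125 deg) = -0.5736, sin(125 deg) = 0.8192
  joint[2] = (-6.1436, 4.3018) + 3.4 * (-0.5736, 0.8192) = (-6.1436 + -1.9502, 4.3018 + 2.7851) = (-8.0938, 7.0869)
link 2: phi[2] = 145 + -20 + 175 = 300 deg
  cos(300 deg) = 0.5000, sin(300 deg) = -0.8660
  joint[3] = (-8.0938, 7.0869) + 5.9 * (0.5000, -0.8660) = (-8.0938 + 2.9500, 7.0869 + -5.1095) = (-5.1438, 1.9774)
End effector: (-5.1438, 1.9774)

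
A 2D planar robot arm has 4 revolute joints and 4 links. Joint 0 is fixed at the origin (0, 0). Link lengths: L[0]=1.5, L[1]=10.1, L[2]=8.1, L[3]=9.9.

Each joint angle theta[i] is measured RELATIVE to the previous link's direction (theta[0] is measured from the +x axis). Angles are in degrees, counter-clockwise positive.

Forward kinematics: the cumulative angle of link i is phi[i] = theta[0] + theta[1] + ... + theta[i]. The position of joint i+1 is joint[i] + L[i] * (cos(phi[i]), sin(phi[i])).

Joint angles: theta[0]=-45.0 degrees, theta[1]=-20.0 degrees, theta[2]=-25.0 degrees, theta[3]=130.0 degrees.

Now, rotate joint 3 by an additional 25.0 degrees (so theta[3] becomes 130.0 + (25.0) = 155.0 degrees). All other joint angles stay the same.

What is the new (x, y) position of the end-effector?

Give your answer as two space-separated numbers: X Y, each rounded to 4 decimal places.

Answer: 9.5130 -9.3419

Derivation:
joint[0] = (0.0000, 0.0000)  (base)
link 0: phi[0] = -45 = -45 deg
  cos(-45 deg) = 0.7071, sin(-45 deg) = -0.7071
  joint[1] = (0.0000, 0.0000) + 1.5 * (0.7071, -0.7071) = (0.0000 + 1.0607, 0.0000 + -1.0607) = (1.0607, -1.0607)
link 1: phi[1] = -45 + -20 = -65 deg
  cos(-65 deg) = 0.4226, sin(-65 deg) = -0.9063
  joint[2] = (1.0607, -1.0607) + 10.1 * (0.4226, -0.9063) = (1.0607 + 4.2684, -1.0607 + -9.1537) = (5.3291, -10.2144)
link 2: phi[2] = -45 + -20 + -25 = -90 deg
  cos(-90 deg) = 0.0000, sin(-90 deg) = -1.0000
  joint[3] = (5.3291, -10.2144) + 8.1 * (0.0000, -1.0000) = (5.3291 + 0.0000, -10.2144 + -8.1000) = (5.3291, -18.3144)
link 3: phi[3] = -45 + -20 + -25 + 155 = 65 deg
  cos(65 deg) = 0.4226, sin(65 deg) = 0.9063
  joint[4] = (5.3291, -18.3144) + 9.9 * (0.4226, 0.9063) = (5.3291 + 4.1839, -18.3144 + 8.9724) = (9.5130, -9.3419)
End effector: (9.5130, -9.3419)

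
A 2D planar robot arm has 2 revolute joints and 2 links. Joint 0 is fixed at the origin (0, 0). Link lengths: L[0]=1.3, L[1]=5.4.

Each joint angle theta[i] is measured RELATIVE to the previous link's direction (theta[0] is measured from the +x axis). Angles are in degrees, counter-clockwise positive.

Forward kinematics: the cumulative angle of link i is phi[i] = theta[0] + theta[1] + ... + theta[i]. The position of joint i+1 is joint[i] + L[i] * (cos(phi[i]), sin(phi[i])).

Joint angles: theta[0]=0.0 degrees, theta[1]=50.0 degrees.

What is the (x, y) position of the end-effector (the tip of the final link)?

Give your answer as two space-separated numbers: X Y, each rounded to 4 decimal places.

joint[0] = (0.0000, 0.0000)  (base)
link 0: phi[0] = 0 = 0 deg
  cos(0 deg) = 1.0000, sin(0 deg) = 0.0000
  joint[1] = (0.0000, 0.0000) + 1.3 * (1.0000, 0.0000) = (0.0000 + 1.3000, 0.0000 + 0.0000) = (1.3000, 0.0000)
link 1: phi[1] = 0 + 50 = 50 deg
  cos(50 deg) = 0.6428, sin(50 deg) = 0.7660
  joint[2] = (1.3000, 0.0000) + 5.4 * (0.6428, 0.7660) = (1.3000 + 3.4711, 0.0000 + 4.1366) = (4.7711, 4.1366)
End effector: (4.7711, 4.1366)

Answer: 4.7711 4.1366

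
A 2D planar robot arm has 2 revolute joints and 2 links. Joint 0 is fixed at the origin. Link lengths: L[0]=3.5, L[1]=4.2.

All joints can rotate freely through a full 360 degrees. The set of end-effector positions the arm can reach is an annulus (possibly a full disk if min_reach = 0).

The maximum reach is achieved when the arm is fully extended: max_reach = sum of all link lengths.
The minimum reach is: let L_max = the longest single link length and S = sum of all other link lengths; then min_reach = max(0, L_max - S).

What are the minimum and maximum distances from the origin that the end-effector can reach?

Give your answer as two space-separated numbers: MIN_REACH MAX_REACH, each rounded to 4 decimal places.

Link lengths: [3.5, 4.2]
max_reach = 3.5 + 4.2 = 7.7
L_max = max([3.5, 4.2]) = 4.2
S (sum of others) = 7.7 - 4.2 = 3.5
min_reach = max(0, 4.2 - 3.5) = max(0, 0.7) = 0.7

Answer: 0.7000 7.7000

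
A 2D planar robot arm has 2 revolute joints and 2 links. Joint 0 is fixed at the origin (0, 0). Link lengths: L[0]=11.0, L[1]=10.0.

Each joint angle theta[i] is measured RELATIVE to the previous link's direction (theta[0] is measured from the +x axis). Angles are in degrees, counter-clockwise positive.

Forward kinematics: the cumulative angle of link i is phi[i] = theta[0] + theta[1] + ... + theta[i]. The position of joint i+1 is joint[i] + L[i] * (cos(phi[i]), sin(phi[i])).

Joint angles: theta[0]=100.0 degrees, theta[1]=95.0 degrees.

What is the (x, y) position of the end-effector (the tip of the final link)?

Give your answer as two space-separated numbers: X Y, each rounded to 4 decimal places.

Answer: -11.5694 8.2447

Derivation:
joint[0] = (0.0000, 0.0000)  (base)
link 0: phi[0] = 100 = 100 deg
  cos(100 deg) = -0.1736, sin(100 deg) = 0.9848
  joint[1] = (0.0000, 0.0000) + 11 * (-0.1736, 0.9848) = (0.0000 + -1.9101, 0.0000 + 10.8329) = (-1.9101, 10.8329)
link 1: phi[1] = 100 + 95 = 195 deg
  cos(195 deg) = -0.9659, sin(195 deg) = -0.2588
  joint[2] = (-1.9101, 10.8329) + 10 * (-0.9659, -0.2588) = (-1.9101 + -9.6593, 10.8329 + -2.5882) = (-11.5694, 8.2447)
End effector: (-11.5694, 8.2447)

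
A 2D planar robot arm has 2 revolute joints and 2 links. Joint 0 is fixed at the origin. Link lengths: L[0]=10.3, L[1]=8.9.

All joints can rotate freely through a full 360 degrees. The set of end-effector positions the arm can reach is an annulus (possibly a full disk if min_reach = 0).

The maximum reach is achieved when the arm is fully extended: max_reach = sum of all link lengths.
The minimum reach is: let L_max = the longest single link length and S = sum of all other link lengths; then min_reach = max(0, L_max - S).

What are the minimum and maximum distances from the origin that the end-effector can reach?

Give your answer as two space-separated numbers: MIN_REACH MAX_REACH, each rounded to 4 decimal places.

Link lengths: [10.3, 8.9]
max_reach = 10.3 + 8.9 = 19.2
L_max = max([10.3, 8.9]) = 10.3
S (sum of others) = 19.2 - 10.3 = 8.9
min_reach = max(0, 10.3 - 8.9) = max(0, 1.4) = 1.4

Answer: 1.4000 19.2000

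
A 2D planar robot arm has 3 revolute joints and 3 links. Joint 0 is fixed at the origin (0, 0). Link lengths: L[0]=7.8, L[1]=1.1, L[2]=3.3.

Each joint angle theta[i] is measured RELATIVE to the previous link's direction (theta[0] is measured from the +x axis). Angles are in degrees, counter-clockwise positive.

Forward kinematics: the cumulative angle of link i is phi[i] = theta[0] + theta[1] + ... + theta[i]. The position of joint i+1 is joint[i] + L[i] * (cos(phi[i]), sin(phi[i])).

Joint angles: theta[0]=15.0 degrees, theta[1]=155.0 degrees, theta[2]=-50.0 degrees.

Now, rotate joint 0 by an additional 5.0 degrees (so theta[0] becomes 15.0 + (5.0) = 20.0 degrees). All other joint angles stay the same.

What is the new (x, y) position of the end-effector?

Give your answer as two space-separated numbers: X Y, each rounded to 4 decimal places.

Answer: 4.3410 5.4668

Derivation:
joint[0] = (0.0000, 0.0000)  (base)
link 0: phi[0] = 20 = 20 deg
  cos(20 deg) = 0.9397, sin(20 deg) = 0.3420
  joint[1] = (0.0000, 0.0000) + 7.8 * (0.9397, 0.3420) = (0.0000 + 7.3296, 0.0000 + 2.6678) = (7.3296, 2.6678)
link 1: phi[1] = 20 + 155 = 175 deg
  cos(175 deg) = -0.9962, sin(175 deg) = 0.0872
  joint[2] = (7.3296, 2.6678) + 1.1 * (-0.9962, 0.0872) = (7.3296 + -1.0958, 2.6678 + 0.0959) = (6.2338, 2.7636)
link 2: phi[2] = 20 + 155 + -50 = 125 deg
  cos(125 deg) = -0.5736, sin(125 deg) = 0.8192
  joint[3] = (6.2338, 2.7636) + 3.3 * (-0.5736, 0.8192) = (6.2338 + -1.8928, 2.7636 + 2.7032) = (4.3410, 5.4668)
End effector: (4.3410, 5.4668)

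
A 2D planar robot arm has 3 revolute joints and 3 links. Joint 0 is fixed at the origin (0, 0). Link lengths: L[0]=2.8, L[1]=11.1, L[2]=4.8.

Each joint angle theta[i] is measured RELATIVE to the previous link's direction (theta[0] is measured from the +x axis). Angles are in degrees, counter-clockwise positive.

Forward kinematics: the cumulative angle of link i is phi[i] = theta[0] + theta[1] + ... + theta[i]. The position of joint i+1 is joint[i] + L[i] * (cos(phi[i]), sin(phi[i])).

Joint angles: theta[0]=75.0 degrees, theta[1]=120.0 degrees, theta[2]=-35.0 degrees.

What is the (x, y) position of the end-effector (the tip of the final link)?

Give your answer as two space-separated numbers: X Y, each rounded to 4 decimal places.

Answer: -14.5076 1.4734

Derivation:
joint[0] = (0.0000, 0.0000)  (base)
link 0: phi[0] = 75 = 75 deg
  cos(75 deg) = 0.2588, sin(75 deg) = 0.9659
  joint[1] = (0.0000, 0.0000) + 2.8 * (0.2588, 0.9659) = (0.0000 + 0.7247, 0.0000 + 2.7046) = (0.7247, 2.7046)
link 1: phi[1] = 75 + 120 = 195 deg
  cos(195 deg) = -0.9659, sin(195 deg) = -0.2588
  joint[2] = (0.7247, 2.7046) + 11.1 * (-0.9659, -0.2588) = (0.7247 + -10.7218, 2.7046 + -2.8729) = (-9.9971, -0.1683)
link 2: phi[2] = 75 + 120 + -35 = 160 deg
  cos(160 deg) = -0.9397, sin(160 deg) = 0.3420
  joint[3] = (-9.9971, -0.1683) + 4.8 * (-0.9397, 0.3420) = (-9.9971 + -4.5105, -0.1683 + 1.6417) = (-14.5076, 1.4734)
End effector: (-14.5076, 1.4734)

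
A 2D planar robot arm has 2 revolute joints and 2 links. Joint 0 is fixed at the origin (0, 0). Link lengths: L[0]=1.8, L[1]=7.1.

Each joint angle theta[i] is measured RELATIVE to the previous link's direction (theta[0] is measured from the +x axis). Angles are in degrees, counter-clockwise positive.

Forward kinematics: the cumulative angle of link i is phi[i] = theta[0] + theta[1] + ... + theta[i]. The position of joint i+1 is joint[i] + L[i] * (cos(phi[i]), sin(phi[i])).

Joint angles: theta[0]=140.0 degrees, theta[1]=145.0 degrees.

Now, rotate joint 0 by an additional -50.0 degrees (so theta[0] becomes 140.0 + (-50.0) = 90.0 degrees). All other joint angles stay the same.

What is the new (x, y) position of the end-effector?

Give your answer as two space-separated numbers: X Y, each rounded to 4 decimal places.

Answer: -4.0724 -4.0160

Derivation:
joint[0] = (0.0000, 0.0000)  (base)
link 0: phi[0] = 90 = 90 deg
  cos(90 deg) = 0.0000, sin(90 deg) = 1.0000
  joint[1] = (0.0000, 0.0000) + 1.8 * (0.0000, 1.0000) = (0.0000 + 0.0000, 0.0000 + 1.8000) = (0.0000, 1.8000)
link 1: phi[1] = 90 + 145 = 235 deg
  cos(235 deg) = -0.5736, sin(235 deg) = -0.8192
  joint[2] = (0.0000, 1.8000) + 7.1 * (-0.5736, -0.8192) = (0.0000 + -4.0724, 1.8000 + -5.8160) = (-4.0724, -4.0160)
End effector: (-4.0724, -4.0160)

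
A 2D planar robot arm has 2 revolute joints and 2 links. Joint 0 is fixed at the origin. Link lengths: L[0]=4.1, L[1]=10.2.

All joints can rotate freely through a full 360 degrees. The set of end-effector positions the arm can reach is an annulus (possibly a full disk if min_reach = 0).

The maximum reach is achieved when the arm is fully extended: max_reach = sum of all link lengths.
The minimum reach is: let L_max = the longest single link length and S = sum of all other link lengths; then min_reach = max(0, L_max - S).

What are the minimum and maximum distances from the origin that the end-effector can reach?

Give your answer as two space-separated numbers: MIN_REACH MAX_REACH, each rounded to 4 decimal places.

Answer: 6.1000 14.3000

Derivation:
Link lengths: [4.1, 10.2]
max_reach = 4.1 + 10.2 = 14.3
L_max = max([4.1, 10.2]) = 10.2
S (sum of others) = 14.3 - 10.2 = 4.1
min_reach = max(0, 10.2 - 4.1) = max(0, 6.1) = 6.1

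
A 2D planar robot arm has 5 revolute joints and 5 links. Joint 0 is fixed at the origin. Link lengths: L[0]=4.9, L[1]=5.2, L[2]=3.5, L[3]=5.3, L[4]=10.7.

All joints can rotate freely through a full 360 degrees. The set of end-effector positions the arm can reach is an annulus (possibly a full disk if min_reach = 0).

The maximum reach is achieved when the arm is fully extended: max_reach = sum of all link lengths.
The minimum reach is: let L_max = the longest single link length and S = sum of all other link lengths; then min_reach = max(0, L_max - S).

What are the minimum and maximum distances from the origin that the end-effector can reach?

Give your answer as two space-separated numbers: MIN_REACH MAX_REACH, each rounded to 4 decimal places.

Link lengths: [4.9, 5.2, 3.5, 5.3, 10.7]
max_reach = 4.9 + 5.2 + 3.5 + 5.3 + 10.7 = 29.6
L_max = max([4.9, 5.2, 3.5, 5.3, 10.7]) = 10.7
S (sum of others) = 29.6 - 10.7 = 18.9
min_reach = max(0, 10.7 - 18.9) = max(0, -8.2) = 0

Answer: 0.0000 29.6000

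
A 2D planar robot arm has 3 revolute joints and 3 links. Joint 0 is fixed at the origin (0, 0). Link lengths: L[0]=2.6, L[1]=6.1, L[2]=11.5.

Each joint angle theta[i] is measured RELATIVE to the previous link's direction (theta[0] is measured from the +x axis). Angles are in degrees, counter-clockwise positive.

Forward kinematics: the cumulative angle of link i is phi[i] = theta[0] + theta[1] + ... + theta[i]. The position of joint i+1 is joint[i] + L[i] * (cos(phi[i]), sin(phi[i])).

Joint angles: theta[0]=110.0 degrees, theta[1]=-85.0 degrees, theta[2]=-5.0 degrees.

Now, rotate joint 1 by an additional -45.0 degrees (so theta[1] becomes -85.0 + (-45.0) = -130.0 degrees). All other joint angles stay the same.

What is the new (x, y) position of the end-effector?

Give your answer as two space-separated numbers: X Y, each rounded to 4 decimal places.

joint[0] = (0.0000, 0.0000)  (base)
link 0: phi[0] = 110 = 110 deg
  cos(110 deg) = -0.3420, sin(110 deg) = 0.9397
  joint[1] = (0.0000, 0.0000) + 2.6 * (-0.3420, 0.9397) = (0.0000 + -0.8893, 0.0000 + 2.4432) = (-0.8893, 2.4432)
link 1: phi[1] = 110 + -130 = -20 deg
  cos(-20 deg) = 0.9397, sin(-20 deg) = -0.3420
  joint[2] = (-0.8893, 2.4432) + 6.1 * (0.9397, -0.3420) = (-0.8893 + 5.7321, 2.4432 + -2.0863) = (4.8429, 0.3569)
link 2: phi[2] = 110 + -130 + -5 = -25 deg
  cos(-25 deg) = 0.9063, sin(-25 deg) = -0.4226
  joint[3] = (4.8429, 0.3569) + 11.5 * (0.9063, -0.4226) = (4.8429 + 10.4225, 0.3569 + -4.8601) = (15.2654, -4.5032)
End effector: (15.2654, -4.5032)

Answer: 15.2654 -4.5032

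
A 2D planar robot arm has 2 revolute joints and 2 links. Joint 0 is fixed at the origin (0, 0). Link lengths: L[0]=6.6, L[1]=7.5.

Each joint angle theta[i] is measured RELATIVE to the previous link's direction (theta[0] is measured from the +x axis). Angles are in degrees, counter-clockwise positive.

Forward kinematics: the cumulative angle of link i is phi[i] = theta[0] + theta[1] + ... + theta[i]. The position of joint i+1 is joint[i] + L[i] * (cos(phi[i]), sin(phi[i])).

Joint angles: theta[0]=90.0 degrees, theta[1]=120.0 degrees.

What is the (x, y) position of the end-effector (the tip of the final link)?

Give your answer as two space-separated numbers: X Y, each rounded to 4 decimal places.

joint[0] = (0.0000, 0.0000)  (base)
link 0: phi[0] = 90 = 90 deg
  cos(90 deg) = 0.0000, sin(90 deg) = 1.0000
  joint[1] = (0.0000, 0.0000) + 6.6 * (0.0000, 1.0000) = (0.0000 + 0.0000, 0.0000 + 6.6000) = (0.0000, 6.6000)
link 1: phi[1] = 90 + 120 = 210 deg
  cos(210 deg) = -0.8660, sin(210 deg) = -0.5000
  joint[2] = (0.0000, 6.6000) + 7.5 * (-0.8660, -0.5000) = (0.0000 + -6.4952, 6.6000 + -3.7500) = (-6.4952, 2.8500)
End effector: (-6.4952, 2.8500)

Answer: -6.4952 2.8500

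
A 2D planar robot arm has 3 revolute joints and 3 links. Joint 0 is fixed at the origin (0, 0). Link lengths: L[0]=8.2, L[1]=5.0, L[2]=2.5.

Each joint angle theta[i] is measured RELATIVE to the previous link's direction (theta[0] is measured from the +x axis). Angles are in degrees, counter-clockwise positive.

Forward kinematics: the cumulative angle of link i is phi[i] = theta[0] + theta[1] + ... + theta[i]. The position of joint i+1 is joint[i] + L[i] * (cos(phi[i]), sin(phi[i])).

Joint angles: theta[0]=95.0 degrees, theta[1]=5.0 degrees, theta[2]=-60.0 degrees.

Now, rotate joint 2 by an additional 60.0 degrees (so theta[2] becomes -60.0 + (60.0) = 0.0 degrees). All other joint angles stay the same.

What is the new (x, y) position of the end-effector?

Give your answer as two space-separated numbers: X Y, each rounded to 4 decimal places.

joint[0] = (0.0000, 0.0000)  (base)
link 0: phi[0] = 95 = 95 deg
  cos(95 deg) = -0.0872, sin(95 deg) = 0.9962
  joint[1] = (0.0000, 0.0000) + 8.2 * (-0.0872, 0.9962) = (0.0000 + -0.7147, 0.0000 + 8.1688) = (-0.7147, 8.1688)
link 1: phi[1] = 95 + 5 = 100 deg
  cos(100 deg) = -0.1736, sin(100 deg) = 0.9848
  joint[2] = (-0.7147, 8.1688) + 5 * (-0.1736, 0.9848) = (-0.7147 + -0.8682, 8.1688 + 4.9240) = (-1.5829, 13.0928)
link 2: phi[2] = 95 + 5 + 0 = 100 deg
  cos(100 deg) = -0.1736, sin(100 deg) = 0.9848
  joint[3] = (-1.5829, 13.0928) + 2.5 * (-0.1736, 0.9848) = (-1.5829 + -0.4341, 13.0928 + 2.4620) = (-2.0170, 15.5549)
End effector: (-2.0170, 15.5549)

Answer: -2.0170 15.5549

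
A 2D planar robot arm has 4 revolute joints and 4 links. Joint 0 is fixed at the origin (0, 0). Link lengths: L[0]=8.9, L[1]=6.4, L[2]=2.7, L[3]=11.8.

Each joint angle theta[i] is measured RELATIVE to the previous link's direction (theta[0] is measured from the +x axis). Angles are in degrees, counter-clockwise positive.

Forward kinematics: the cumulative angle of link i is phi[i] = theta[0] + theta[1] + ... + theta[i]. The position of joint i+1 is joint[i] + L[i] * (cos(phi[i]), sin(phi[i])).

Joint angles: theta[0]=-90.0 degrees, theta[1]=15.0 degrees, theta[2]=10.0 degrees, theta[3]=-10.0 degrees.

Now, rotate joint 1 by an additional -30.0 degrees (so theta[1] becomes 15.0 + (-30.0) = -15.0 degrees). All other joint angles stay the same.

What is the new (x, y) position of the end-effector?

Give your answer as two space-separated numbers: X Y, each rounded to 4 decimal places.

Answer: -4.9458 -29.1696

Derivation:
joint[0] = (0.0000, 0.0000)  (base)
link 0: phi[0] = -90 = -90 deg
  cos(-90 deg) = 0.0000, sin(-90 deg) = -1.0000
  joint[1] = (0.0000, 0.0000) + 8.9 * (0.0000, -1.0000) = (0.0000 + 0.0000, 0.0000 + -8.9000) = (0.0000, -8.9000)
link 1: phi[1] = -90 + -15 = -105 deg
  cos(-105 deg) = -0.2588, sin(-105 deg) = -0.9659
  joint[2] = (0.0000, -8.9000) + 6.4 * (-0.2588, -0.9659) = (0.0000 + -1.6564, -8.9000 + -6.1819) = (-1.6564, -15.0819)
link 2: phi[2] = -90 + -15 + 10 = -95 deg
  cos(-95 deg) = -0.0872, sin(-95 deg) = -0.9962
  joint[3] = (-1.6564, -15.0819) + 2.7 * (-0.0872, -0.9962) = (-1.6564 + -0.2353, -15.0819 + -2.6897) = (-1.8918, -17.7717)
link 3: phi[3] = -90 + -15 + 10 + -10 = -105 deg
  cos(-105 deg) = -0.2588, sin(-105 deg) = -0.9659
  joint[4] = (-1.8918, -17.7717) + 11.8 * (-0.2588, -0.9659) = (-1.8918 + -3.0541, -17.7717 + -11.3979) = (-4.9458, -29.1696)
End effector: (-4.9458, -29.1696)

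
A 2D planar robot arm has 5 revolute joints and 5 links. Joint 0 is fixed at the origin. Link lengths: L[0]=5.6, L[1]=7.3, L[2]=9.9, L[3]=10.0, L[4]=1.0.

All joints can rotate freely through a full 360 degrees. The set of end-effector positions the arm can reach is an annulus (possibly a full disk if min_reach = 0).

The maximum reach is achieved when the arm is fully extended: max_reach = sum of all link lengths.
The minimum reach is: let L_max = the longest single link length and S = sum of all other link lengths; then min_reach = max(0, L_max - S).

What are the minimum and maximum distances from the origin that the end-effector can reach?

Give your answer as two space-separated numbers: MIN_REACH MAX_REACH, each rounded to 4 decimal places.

Answer: 0.0000 33.8000

Derivation:
Link lengths: [5.6, 7.3, 9.9, 10.0, 1.0]
max_reach = 5.6 + 7.3 + 9.9 + 10 + 1 = 33.8
L_max = max([5.6, 7.3, 9.9, 10.0, 1.0]) = 10
S (sum of others) = 33.8 - 10 = 23.8
min_reach = max(0, 10 - 23.8) = max(0, -13.8) = 0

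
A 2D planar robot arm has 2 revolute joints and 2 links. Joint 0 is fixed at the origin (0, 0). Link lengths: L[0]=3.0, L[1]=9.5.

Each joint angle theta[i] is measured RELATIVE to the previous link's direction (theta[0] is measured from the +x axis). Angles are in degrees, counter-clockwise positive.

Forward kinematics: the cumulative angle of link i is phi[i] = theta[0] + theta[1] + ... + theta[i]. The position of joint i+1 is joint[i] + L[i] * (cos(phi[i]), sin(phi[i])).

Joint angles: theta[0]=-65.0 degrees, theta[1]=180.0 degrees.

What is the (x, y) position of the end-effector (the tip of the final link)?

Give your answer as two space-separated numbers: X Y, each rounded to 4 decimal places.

joint[0] = (0.0000, 0.0000)  (base)
link 0: phi[0] = -65 = -65 deg
  cos(-65 deg) = 0.4226, sin(-65 deg) = -0.9063
  joint[1] = (0.0000, 0.0000) + 3 * (0.4226, -0.9063) = (0.0000 + 1.2679, 0.0000 + -2.7189) = (1.2679, -2.7189)
link 1: phi[1] = -65 + 180 = 115 deg
  cos(115 deg) = -0.4226, sin(115 deg) = 0.9063
  joint[2] = (1.2679, -2.7189) + 9.5 * (-0.4226, 0.9063) = (1.2679 + -4.0149, -2.7189 + 8.6099) = (-2.7470, 5.8910)
End effector: (-2.7470, 5.8910)

Answer: -2.7470 5.8910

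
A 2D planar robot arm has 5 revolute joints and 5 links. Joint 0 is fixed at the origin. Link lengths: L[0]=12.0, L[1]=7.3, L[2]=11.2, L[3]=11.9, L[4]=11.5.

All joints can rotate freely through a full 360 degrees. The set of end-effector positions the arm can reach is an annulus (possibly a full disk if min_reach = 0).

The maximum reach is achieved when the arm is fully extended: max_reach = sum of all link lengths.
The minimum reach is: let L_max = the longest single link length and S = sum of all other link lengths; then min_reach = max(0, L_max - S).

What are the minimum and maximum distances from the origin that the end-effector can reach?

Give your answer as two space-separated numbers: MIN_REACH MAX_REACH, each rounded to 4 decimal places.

Link lengths: [12.0, 7.3, 11.2, 11.9, 11.5]
max_reach = 12 + 7.3 + 11.2 + 11.9 + 11.5 = 53.9
L_max = max([12.0, 7.3, 11.2, 11.9, 11.5]) = 12
S (sum of others) = 53.9 - 12 = 41.9
min_reach = max(0, 12 - 41.9) = max(0, -29.9) = 0

Answer: 0.0000 53.9000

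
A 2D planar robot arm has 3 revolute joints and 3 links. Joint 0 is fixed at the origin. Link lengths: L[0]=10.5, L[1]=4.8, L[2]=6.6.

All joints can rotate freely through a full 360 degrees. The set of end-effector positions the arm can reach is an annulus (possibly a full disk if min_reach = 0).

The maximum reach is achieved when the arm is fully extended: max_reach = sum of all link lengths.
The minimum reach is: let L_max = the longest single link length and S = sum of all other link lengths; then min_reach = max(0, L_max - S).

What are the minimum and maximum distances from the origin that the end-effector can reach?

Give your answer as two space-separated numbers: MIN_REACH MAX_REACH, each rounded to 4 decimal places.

Answer: 0.0000 21.9000

Derivation:
Link lengths: [10.5, 4.8, 6.6]
max_reach = 10.5 + 4.8 + 6.6 = 21.9
L_max = max([10.5, 4.8, 6.6]) = 10.5
S (sum of others) = 21.9 - 10.5 = 11.4
min_reach = max(0, 10.5 - 11.4) = max(0, -0.9) = 0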